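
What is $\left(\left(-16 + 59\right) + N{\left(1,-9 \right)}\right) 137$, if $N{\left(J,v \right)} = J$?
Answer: $6028$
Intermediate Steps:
$\left(\left(-16 + 59\right) + N{\left(1,-9 \right)}\right) 137 = \left(\left(-16 + 59\right) + 1\right) 137 = \left(43 + 1\right) 137 = 44 \cdot 137 = 6028$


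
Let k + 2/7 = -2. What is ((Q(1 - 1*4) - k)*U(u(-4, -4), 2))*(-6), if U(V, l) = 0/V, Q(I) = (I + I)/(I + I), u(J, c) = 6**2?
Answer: 0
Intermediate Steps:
k = -16/7 (k = -2/7 - 2 = -16/7 ≈ -2.2857)
u(J, c) = 36
Q(I) = 1 (Q(I) = (2*I)/((2*I)) = (2*I)*(1/(2*I)) = 1)
U(V, l) = 0
((Q(1 - 1*4) - k)*U(u(-4, -4), 2))*(-6) = ((1 - 1*(-16/7))*0)*(-6) = ((1 + 16/7)*0)*(-6) = ((23/7)*0)*(-6) = 0*(-6) = 0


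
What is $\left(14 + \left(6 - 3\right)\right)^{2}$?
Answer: $289$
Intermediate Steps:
$\left(14 + \left(6 - 3\right)\right)^{2} = \left(14 + 3\right)^{2} = 17^{2} = 289$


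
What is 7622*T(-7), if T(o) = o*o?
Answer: 373478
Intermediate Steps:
T(o) = o**2
7622*T(-7) = 7622*(-7)**2 = 7622*49 = 373478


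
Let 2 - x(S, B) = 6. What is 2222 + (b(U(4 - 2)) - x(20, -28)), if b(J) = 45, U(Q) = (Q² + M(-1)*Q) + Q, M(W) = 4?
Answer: 2271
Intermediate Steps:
x(S, B) = -4 (x(S, B) = 2 - 1*6 = 2 - 6 = -4)
U(Q) = Q² + 5*Q (U(Q) = (Q² + 4*Q) + Q = Q² + 5*Q)
2222 + (b(U(4 - 2)) - x(20, -28)) = 2222 + (45 - 1*(-4)) = 2222 + (45 + 4) = 2222 + 49 = 2271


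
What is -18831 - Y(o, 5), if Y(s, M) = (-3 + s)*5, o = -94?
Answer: -18346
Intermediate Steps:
Y(s, M) = -15 + 5*s
-18831 - Y(o, 5) = -18831 - (-15 + 5*(-94)) = -18831 - (-15 - 470) = -18831 - 1*(-485) = -18831 + 485 = -18346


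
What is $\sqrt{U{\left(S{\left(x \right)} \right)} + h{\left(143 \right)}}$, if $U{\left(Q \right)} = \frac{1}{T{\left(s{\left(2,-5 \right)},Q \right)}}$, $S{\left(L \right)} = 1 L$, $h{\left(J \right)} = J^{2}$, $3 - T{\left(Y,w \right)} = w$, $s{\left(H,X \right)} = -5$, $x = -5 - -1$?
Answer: $\frac{2 \sqrt{250502}}{7} \approx 143.0$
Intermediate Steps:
$x = -4$ ($x = -5 + 1 = -4$)
$T{\left(Y,w \right)} = 3 - w$
$S{\left(L \right)} = L$
$U{\left(Q \right)} = \frac{1}{3 - Q}$
$\sqrt{U{\left(S{\left(x \right)} \right)} + h{\left(143 \right)}} = \sqrt{- \frac{1}{-3 - 4} + 143^{2}} = \sqrt{- \frac{1}{-7} + 20449} = \sqrt{\left(-1\right) \left(- \frac{1}{7}\right) + 20449} = \sqrt{\frac{1}{7} + 20449} = \sqrt{\frac{143144}{7}} = \frac{2 \sqrt{250502}}{7}$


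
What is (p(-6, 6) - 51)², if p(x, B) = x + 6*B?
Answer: 441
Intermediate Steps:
(p(-6, 6) - 51)² = ((-6 + 6*6) - 51)² = ((-6 + 36) - 51)² = (30 - 51)² = (-21)² = 441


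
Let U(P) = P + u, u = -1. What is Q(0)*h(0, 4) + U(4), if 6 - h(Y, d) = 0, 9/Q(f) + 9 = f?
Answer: -3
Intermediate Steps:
Q(f) = 9/(-9 + f)
h(Y, d) = 6 (h(Y, d) = 6 - 1*0 = 6 + 0 = 6)
U(P) = -1 + P (U(P) = P - 1 = -1 + P)
Q(0)*h(0, 4) + U(4) = (9/(-9 + 0))*6 + (-1 + 4) = (9/(-9))*6 + 3 = (9*(-⅑))*6 + 3 = -1*6 + 3 = -6 + 3 = -3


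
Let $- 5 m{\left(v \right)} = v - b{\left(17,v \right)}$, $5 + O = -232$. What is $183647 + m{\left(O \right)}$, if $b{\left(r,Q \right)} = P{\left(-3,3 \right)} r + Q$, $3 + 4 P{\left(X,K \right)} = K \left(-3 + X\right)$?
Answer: $\frac{3672583}{20} \approx 1.8363 \cdot 10^{5}$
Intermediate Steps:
$O = -237$ ($O = -5 - 232 = -237$)
$P{\left(X,K \right)} = - \frac{3}{4} + \frac{K \left(-3 + X\right)}{4}$
$b{\left(r,Q \right)} = Q - \frac{21 r}{4}$ ($b{\left(r,Q \right)} = \left(- \frac{3}{4} - \frac{9}{4} + \frac{1}{4} \cdot 3 \left(-3\right)\right) r + Q = \left(- \frac{3}{4} - \frac{9}{4} - \frac{9}{4}\right) r + Q = - \frac{21 r}{4} + Q = Q - \frac{21 r}{4}$)
$m{\left(v \right)} = - \frac{357}{20}$ ($m{\left(v \right)} = - \frac{v - \left(v - \frac{357}{4}\right)}{5} = - \frac{v - \left(- \frac{357}{4} + v\right)}{5} = \left(- \frac{1}{5}\right) \frac{357}{4} = - \frac{357}{20}$)
$183647 + m{\left(O \right)} = 183647 - \frac{357}{20} = \frac{3672583}{20}$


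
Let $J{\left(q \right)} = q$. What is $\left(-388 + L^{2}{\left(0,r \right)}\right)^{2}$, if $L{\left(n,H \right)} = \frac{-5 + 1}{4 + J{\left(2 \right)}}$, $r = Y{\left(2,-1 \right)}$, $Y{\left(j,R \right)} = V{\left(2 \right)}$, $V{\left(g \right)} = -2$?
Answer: $\frac{12166144}{81} \approx 1.502 \cdot 10^{5}$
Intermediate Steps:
$Y{\left(j,R \right)} = -2$
$r = -2$
$L{\left(n,H \right)} = - \frac{2}{3}$ ($L{\left(n,H \right)} = \frac{-5 + 1}{4 + 2} = - \frac{4}{6} = \left(-4\right) \frac{1}{6} = - \frac{2}{3}$)
$\left(-388 + L^{2}{\left(0,r \right)}\right)^{2} = \left(-388 + \left(- \frac{2}{3}\right)^{2}\right)^{2} = \left(-388 + \frac{4}{9}\right)^{2} = \left(- \frac{3488}{9}\right)^{2} = \frac{12166144}{81}$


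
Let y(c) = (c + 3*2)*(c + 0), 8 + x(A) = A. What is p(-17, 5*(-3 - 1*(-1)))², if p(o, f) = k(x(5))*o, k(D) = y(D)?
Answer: 23409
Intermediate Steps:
x(A) = -8 + A
y(c) = c*(6 + c) (y(c) = (c + 6)*c = (6 + c)*c = c*(6 + c))
k(D) = D*(6 + D)
p(o, f) = -9*o (p(o, f) = ((-8 + 5)*(6 + (-8 + 5)))*o = (-3*(6 - 3))*o = (-3*3)*o = -9*o)
p(-17, 5*(-3 - 1*(-1)))² = (-9*(-17))² = 153² = 23409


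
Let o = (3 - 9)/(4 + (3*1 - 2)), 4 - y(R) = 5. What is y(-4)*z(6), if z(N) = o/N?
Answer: ⅕ ≈ 0.20000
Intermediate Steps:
y(R) = -1 (y(R) = 4 - 1*5 = 4 - 5 = -1)
o = -6/5 (o = -6/(4 + (3 - 2)) = -6/(4 + 1) = -6/5 ≈ -1.2000)
z(N) = -6/(5*N)
y(-4)*z(6) = -(-6)/(5*6) = -1*(-⅕) = ⅕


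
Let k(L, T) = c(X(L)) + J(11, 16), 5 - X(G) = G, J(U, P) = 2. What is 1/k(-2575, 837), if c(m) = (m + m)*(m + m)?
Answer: 1/26625602 ≈ 3.7558e-8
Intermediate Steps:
X(G) = 5 - G
c(m) = 4*m² (c(m) = (2*m)*(2*m) = 4*m²)
k(L, T) = 2 + 4*(5 - L)² (k(L, T) = 4*(5 - L)² + 2 = 2 + 4*(5 - L)²)
1/k(-2575, 837) = 1/(2 + 4*(-5 - 2575)²) = 1/(2 + 4*(-2580)²) = 1/(2 + 4*6656400) = 1/(2 + 26625600) = 1/26625602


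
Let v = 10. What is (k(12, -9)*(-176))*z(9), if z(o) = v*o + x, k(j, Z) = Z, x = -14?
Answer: 120384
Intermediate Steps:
z(o) = -14 + 10*o (z(o) = 10*o - 14 = -14 + 10*o)
(k(12, -9)*(-176))*z(9) = (-9*(-176))*(-14 + 10*9) = 1584*(-14 + 90) = 1584*76 = 120384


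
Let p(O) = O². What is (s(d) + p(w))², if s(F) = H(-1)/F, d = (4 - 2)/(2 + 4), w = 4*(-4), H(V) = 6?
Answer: 75076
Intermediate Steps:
w = -16
d = ⅓ (d = 2/6 = 2*(⅙) = ⅓ ≈ 0.33333)
s(F) = 6/F
(s(d) + p(w))² = (6/(⅓) + (-16)²)² = (6*3 + 256)² = (18 + 256)² = 274² = 75076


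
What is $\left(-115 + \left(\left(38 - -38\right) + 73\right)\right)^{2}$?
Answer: $1156$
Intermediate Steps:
$\left(-115 + \left(\left(38 - -38\right) + 73\right)\right)^{2} = \left(-115 + \left(\left(38 + 38\right) + 73\right)\right)^{2} = \left(-115 + \left(76 + 73\right)\right)^{2} = \left(-115 + 149\right)^{2} = 34^{2} = 1156$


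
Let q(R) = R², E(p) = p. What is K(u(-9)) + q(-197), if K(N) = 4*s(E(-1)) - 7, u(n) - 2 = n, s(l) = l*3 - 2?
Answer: 38782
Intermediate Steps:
s(l) = -2 + 3*l (s(l) = 3*l - 2 = -2 + 3*l)
u(n) = 2 + n
K(N) = -27 (K(N) = 4*(-2 + 3*(-1)) - 7 = 4*(-2 - 3) - 7 = 4*(-5) - 7 = -20 - 7 = -27)
K(u(-9)) + q(-197) = -27 + (-197)² = -27 + 38809 = 38782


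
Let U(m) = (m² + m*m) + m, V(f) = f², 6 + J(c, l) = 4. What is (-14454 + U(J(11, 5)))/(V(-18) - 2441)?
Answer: 14448/2117 ≈ 6.8248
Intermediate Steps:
J(c, l) = -2 (J(c, l) = -6 + 4 = -2)
U(m) = m + 2*m² (U(m) = (m² + m²) + m = 2*m² + m = m + 2*m²)
(-14454 + U(J(11, 5)))/(V(-18) - 2441) = (-14454 - 2*(1 + 2*(-2)))/((-18)² - 2441) = (-14454 - 2*(1 - 4))/(324 - 2441) = (-14454 - 2*(-3))/(-2117) = (-14454 + 6)*(-1/2117) = -14448*(-1/2117) = 14448/2117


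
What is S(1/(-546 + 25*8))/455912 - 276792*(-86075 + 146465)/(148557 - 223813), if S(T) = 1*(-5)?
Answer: 952597855955285/4288764184 ≈ 2.2211e+5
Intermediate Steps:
S(T) = -5
S(1/(-546 + 25*8))/455912 - 276792*(-86075 + 146465)/(148557 - 223813) = -5/455912 - 276792*(-86075 + 146465)/(148557 - 223813) = -5*1/455912 - 276792/((-75256/60390)) = -5/455912 - 276792/((-75256*1/60390)) = -5/455912 - 276792/(-37628/30195) = -5/455912 - 276792*(-30195/37628) = -5/455912 + 2089433610/9407 = 952597855955285/4288764184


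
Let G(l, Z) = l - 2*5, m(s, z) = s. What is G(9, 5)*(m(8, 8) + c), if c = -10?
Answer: 2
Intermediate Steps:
G(l, Z) = -10 + l (G(l, Z) = l - 10 = -10 + l)
G(9, 5)*(m(8, 8) + c) = (-10 + 9)*(8 - 10) = -1*(-2) = 2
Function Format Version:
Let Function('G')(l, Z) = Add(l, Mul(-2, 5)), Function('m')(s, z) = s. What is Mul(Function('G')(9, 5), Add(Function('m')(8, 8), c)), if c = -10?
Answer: 2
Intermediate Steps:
Function('G')(l, Z) = Add(-10, l) (Function('G')(l, Z) = Add(l, -10) = Add(-10, l))
Mul(Function('G')(9, 5), Add(Function('m')(8, 8), c)) = Mul(Add(-10, 9), Add(8, -10)) = Mul(-1, -2) = 2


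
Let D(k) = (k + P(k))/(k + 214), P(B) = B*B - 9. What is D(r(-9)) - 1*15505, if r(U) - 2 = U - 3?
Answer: -1054313/68 ≈ -15505.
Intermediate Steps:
P(B) = -9 + B² (P(B) = B² - 9 = -9 + B²)
r(U) = -1 + U (r(U) = 2 + (U - 3) = 2 + (-3 + U) = -1 + U)
D(k) = (-9 + k + k²)/(214 + k) (D(k) = (k + (-9 + k²))/(k + 214) = (-9 + k + k²)/(214 + k))
D(r(-9)) - 1*15505 = (-9 + (-1 - 9) + (-1 - 9)²)/(214 + (-1 - 9)) - 1*15505 = (-9 - 10 + (-10)²)/(214 - 10) - 15505 = (-9 - 10 + 100)/204 - 15505 = (1/204)*81 - 15505 = 27/68 - 15505 = -1054313/68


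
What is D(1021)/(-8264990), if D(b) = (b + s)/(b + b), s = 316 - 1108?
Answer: -229/16877109580 ≈ -1.3569e-8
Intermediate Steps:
s = -792
D(b) = (-792 + b)/(2*b) (D(b) = (b - 792)/(b + b) = (-792 + b)/((2*b)) = (-792 + b)*(1/(2*b)) = (-792 + b)/(2*b))
D(1021)/(-8264990) = ((1/2)*(-792 + 1021)/1021)/(-8264990) = ((1/2)*(1/1021)*229)*(-1/8264990) = (229/2042)*(-1/8264990) = -229/16877109580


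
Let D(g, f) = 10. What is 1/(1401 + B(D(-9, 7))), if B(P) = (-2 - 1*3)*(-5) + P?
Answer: 1/1436 ≈ 0.00069638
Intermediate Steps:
B(P) = 25 + P (B(P) = (-2 - 3)*(-5) + P = -5*(-5) + P = 25 + P)
1/(1401 + B(D(-9, 7))) = 1/(1401 + (25 + 10)) = 1/(1401 + 35) = 1/1436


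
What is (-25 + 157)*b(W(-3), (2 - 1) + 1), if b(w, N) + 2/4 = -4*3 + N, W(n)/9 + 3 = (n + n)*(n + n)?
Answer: -1386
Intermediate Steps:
W(n) = -27 + 36*n² (W(n) = -27 + 9*((n + n)*(n + n)) = -27 + 9*((2*n)*(2*n)) = -27 + 9*(4*n²) = -27 + 36*n²)
b(w, N) = -25/2 + N (b(w, N) = -½ + (-4*3 + N) = -½ + (-12 + N) = -25/2 + N)
(-25 + 157)*b(W(-3), (2 - 1) + 1) = (-25 + 157)*(-25/2 + ((2 - 1) + 1)) = 132*(-25/2 + (1 + 1)) = 132*(-25/2 + 2) = 132*(-21/2) = -1386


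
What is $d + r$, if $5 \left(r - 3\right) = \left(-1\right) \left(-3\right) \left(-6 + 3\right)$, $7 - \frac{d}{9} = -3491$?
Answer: $\frac{157416}{5} \approx 31483.0$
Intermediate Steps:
$d = 31482$ ($d = 63 - -31419 = 63 + 31419 = 31482$)
$r = \frac{6}{5}$ ($r = 3 + \frac{\left(-1\right) \left(-3\right) \left(-6 + 3\right)}{5} = 3 + \frac{3 \left(-3\right)}{5} = 3 + \frac{1}{5} \left(-9\right) = 3 - \frac{9}{5} = \frac{6}{5} \approx 1.2$)
$d + r = 31482 + \frac{6}{5} = \frac{157416}{5}$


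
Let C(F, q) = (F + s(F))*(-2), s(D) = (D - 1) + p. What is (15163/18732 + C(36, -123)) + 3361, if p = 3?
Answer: 60201079/18732 ≈ 3213.8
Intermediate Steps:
s(D) = 2 + D (s(D) = (D - 1) + 3 = (-1 + D) + 3 = 2 + D)
C(F, q) = -4 - 4*F (C(F, q) = (F + (2 + F))*(-2) = (2 + 2*F)*(-2) = -4 - 4*F)
(15163/18732 + C(36, -123)) + 3361 = (15163/18732 + (-4 - 4*36)) + 3361 = (15163*(1/18732) + (-4 - 144)) + 3361 = (15163/18732 - 148) + 3361 = -2757173/18732 + 3361 = 60201079/18732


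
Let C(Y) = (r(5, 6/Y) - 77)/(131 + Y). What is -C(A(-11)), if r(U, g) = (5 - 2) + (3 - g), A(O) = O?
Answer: 155/264 ≈ 0.58712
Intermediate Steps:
r(U, g) = 6 - g (r(U, g) = 3 + (3 - g) = 6 - g)
C(Y) = (-71 - 6/Y)/(131 + Y) (C(Y) = ((6 - 6/Y) - 77)/(131 + Y) = (-71 - 6/Y)/(131 + Y))
-C(A(-11)) = -(-6 - 71*(-11))/((-11)*(131 - 11)) = -(-1)*(-6 + 781)/(11*120) = -(-1)*775/(11*120) = -1*(-155/264) = 155/264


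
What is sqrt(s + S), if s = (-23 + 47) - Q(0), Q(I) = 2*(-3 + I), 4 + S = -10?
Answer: 4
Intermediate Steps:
S = -14 (S = -4 - 10 = -14)
Q(I) = -6 + 2*I
s = 30 (s = (-23 + 47) - (-6 + 2*0) = 24 - (-6 + 0) = 24 - 1*(-6) = 24 + 6 = 30)
sqrt(s + S) = sqrt(30 - 14) = sqrt(16) = 4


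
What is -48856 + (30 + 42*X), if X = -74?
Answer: -51934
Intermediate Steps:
-48856 + (30 + 42*X) = -48856 + (30 + 42*(-74)) = -48856 + (30 - 3108) = -48856 - 3078 = -51934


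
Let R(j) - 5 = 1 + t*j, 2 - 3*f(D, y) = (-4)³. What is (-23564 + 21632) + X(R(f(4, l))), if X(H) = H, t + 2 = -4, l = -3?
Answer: -2058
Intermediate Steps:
f(D, y) = 22 (f(D, y) = ⅔ - ⅓*(-4)³ = ⅔ - ⅓*(-64) = ⅔ + 64/3 = 22)
t = -6 (t = -2 - 4 = -6)
R(j) = 6 - 6*j (R(j) = 5 + (1 - 6*j) = 6 - 6*j)
(-23564 + 21632) + X(R(f(4, l))) = (-23564 + 21632) + (6 - 6*22) = -1932 + (6 - 132) = -1932 - 126 = -2058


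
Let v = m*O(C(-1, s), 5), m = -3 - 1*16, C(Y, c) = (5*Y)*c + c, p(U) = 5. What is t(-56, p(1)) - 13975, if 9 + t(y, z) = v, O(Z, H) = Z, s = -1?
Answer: -14060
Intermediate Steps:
C(Y, c) = c + 5*Y*c (C(Y, c) = 5*Y*c + c = c + 5*Y*c)
m = -19 (m = -3 - 16 = -19)
v = -76 (v = -(-19)*(1 + 5*(-1)) = -(-19)*(1 - 5) = -(-19)*(-4) = -19*4 = -76)
t(y, z) = -85 (t(y, z) = -9 - 76 = -85)
t(-56, p(1)) - 13975 = -85 - 13975 = -14060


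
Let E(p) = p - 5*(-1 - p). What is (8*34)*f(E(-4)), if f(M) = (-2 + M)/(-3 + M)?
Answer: 2856/11 ≈ 259.64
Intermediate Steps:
E(p) = 5 + 6*p (E(p) = p + (5 + 5*p) = 5 + 6*p)
f(M) = (-2 + M)/(-3 + M)
(8*34)*f(E(-4)) = (8*34)*((-2 + (5 + 6*(-4)))/(-3 + (5 + 6*(-4)))) = 272*((-2 + (5 - 24))/(-3 + (5 - 24))) = 272*((-2 - 19)/(-3 - 19)) = 272*(-21/(-22)) = 272*(-1/22*(-21)) = 272*(21/22) = 2856/11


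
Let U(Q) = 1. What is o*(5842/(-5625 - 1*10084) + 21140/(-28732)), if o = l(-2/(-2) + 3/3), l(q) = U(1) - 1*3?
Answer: 10868274/4905989 ≈ 2.2153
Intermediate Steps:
l(q) = -2 (l(q) = 1 - 1*3 = 1 - 3 = -2)
o = -2
o*(5842/(-5625 - 1*10084) + 21140/(-28732)) = -2*(5842/(-5625 - 1*10084) + 21140/(-28732)) = -2*(5842/(-5625 - 10084) + 21140*(-1/28732)) = -2*(5842/(-15709) - 5285/7183) = -2*(5842*(-1/15709) - 5285/7183) = -2*(-254/683 - 5285/7183) = -2*(-5434137/4905989) = 10868274/4905989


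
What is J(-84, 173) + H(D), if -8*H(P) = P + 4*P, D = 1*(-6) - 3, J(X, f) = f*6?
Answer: 8349/8 ≈ 1043.6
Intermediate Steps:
J(X, f) = 6*f
D = -9 (D = -6 - 3 = -9)
H(P) = -5*P/8 (H(P) = -(P + 4*P)/8 = -5*P/8)
J(-84, 173) + H(D) = 6*173 - 5/8*(-9) = 1038 + 45/8 = 8349/8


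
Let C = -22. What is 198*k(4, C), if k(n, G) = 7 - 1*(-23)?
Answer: 5940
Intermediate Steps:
k(n, G) = 30 (k(n, G) = 7 + 23 = 30)
198*k(4, C) = 198*30 = 5940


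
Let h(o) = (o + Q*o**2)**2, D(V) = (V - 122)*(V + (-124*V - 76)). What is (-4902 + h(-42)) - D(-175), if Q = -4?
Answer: 56747055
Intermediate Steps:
D(V) = (-122 + V)*(-76 - 123*V) (D(V) = (-122 + V)*(V + (-76 - 124*V)) = (-122 + V)*(-76 - 123*V))
h(o) = (o - 4*o**2)**2
(-4902 + h(-42)) - D(-175) = (-4902 + (-42)**2*(-1 + 4*(-42))**2) - (9272 - 123*(-175)**2 + 14930*(-175)) = (-4902 + 1764*(-1 - 168)**2) - (9272 - 123*30625 - 2612750) = (-4902 + 1764*(-169)**2) - (9272 - 3766875 - 2612750) = (-4902 + 1764*28561) - 1*(-6370353) = (-4902 + 50381604) + 6370353 = 50376702 + 6370353 = 56747055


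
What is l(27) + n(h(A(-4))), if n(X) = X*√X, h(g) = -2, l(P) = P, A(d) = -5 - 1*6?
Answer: 27 - 2*I*√2 ≈ 27.0 - 2.8284*I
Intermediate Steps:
A(d) = -11 (A(d) = -5 - 6 = -11)
n(X) = X^(3/2)
l(27) + n(h(A(-4))) = 27 + (-2)^(3/2) = 27 - 2*I*√2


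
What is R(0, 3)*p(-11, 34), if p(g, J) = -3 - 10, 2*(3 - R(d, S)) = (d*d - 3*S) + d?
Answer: -195/2 ≈ -97.500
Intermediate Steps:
R(d, S) = 3 - d/2 - d**2/2 + 3*S/2 (R(d, S) = 3 - ((d*d - 3*S) + d)/2 = 3 - ((d**2 - 3*S) + d)/2 = 3 - (d + d**2 - 3*S)/2 = 3 + (-d/2 - d**2/2 + 3*S/2) = 3 - d/2 - d**2/2 + 3*S/2)
p(g, J) = -13
R(0, 3)*p(-11, 34) = (3 - 1/2*0 - 1/2*0**2 + (3/2)*3)*(-13) = (3 + 0 - 1/2*0 + 9/2)*(-13) = (3 + 0 + 0 + 9/2)*(-13) = (15/2)*(-13) = -195/2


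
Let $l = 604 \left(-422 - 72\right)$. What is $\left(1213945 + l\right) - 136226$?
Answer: $779343$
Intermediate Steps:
$l = -298376$ ($l = 604 \left(-494\right) = -298376$)
$\left(1213945 + l\right) - 136226 = \left(1213945 - 298376\right) - 136226 = 915569 - 136226 = 779343$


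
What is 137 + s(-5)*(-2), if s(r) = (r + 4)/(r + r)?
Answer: 684/5 ≈ 136.80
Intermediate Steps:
s(r) = (4 + r)/(2*r) (s(r) = (4 + r)/((2*r)) = (4 + r)*(1/(2*r)) = (4 + r)/(2*r))
137 + s(-5)*(-2) = 137 + ((½)*(4 - 5)/(-5))*(-2) = 137 + ((½)*(-⅕)*(-1))*(-2) = 137 + (⅒)*(-2) = 137 - ⅕ = 684/5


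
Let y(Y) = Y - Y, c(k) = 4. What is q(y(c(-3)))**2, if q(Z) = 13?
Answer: 169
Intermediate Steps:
y(Y) = 0
q(y(c(-3)))**2 = 13**2 = 169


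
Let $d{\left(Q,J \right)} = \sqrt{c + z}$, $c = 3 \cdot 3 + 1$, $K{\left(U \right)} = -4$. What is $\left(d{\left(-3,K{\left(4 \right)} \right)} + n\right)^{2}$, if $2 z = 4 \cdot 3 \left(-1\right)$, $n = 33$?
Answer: $1225$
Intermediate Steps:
$z = -6$ ($z = \frac{4 \cdot 3 \left(-1\right)}{2} = \frac{12 \left(-1\right)}{2} = \frac{1}{2} \left(-12\right) = -6$)
$c = 10$ ($c = 9 + 1 = 10$)
$d{\left(Q,J \right)} = 2$ ($d{\left(Q,J \right)} = \sqrt{10 - 6} = \sqrt{4} = 2$)
$\left(d{\left(-3,K{\left(4 \right)} \right)} + n\right)^{2} = \left(2 + 33\right)^{2} = 35^{2} = 1225$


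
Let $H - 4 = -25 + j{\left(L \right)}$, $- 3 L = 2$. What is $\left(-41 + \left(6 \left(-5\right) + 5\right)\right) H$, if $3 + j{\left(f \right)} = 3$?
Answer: $1386$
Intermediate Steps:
$L = - \frac{2}{3}$ ($L = \left(- \frac{1}{3}\right) 2 = - \frac{2}{3} \approx -0.66667$)
$j{\left(f \right)} = 0$ ($j{\left(f \right)} = -3 + 3 = 0$)
$H = -21$ ($H = 4 + \left(-25 + 0\right) = 4 - 25 = -21$)
$\left(-41 + \left(6 \left(-5\right) + 5\right)\right) H = \left(-41 + \left(6 \left(-5\right) + 5\right)\right) \left(-21\right) = \left(-41 + \left(-30 + 5\right)\right) \left(-21\right) = \left(-41 - 25\right) \left(-21\right) = \left(-66\right) \left(-21\right) = 1386$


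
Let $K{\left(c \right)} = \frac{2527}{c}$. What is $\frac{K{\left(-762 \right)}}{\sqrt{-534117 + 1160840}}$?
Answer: $- \frac{2527 \sqrt{626723}}{477562926} \approx -0.004189$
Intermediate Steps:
$\frac{K{\left(-762 \right)}}{\sqrt{-534117 + 1160840}} = \frac{2527 \frac{1}{-762}}{\sqrt{-534117 + 1160840}} = \frac{2527 \left(- \frac{1}{762}\right)}{\sqrt{626723}} = - \frac{2527 \frac{\sqrt{626723}}{626723}}{762} = - \frac{2527 \sqrt{626723}}{477562926}$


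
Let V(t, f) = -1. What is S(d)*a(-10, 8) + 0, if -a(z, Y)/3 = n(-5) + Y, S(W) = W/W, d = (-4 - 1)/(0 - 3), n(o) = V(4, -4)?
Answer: -21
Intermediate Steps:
n(o) = -1
d = 5/3 (d = -5/(-3) = -5*(-⅓) = 5/3 ≈ 1.6667)
S(W) = 1
a(z, Y) = 3 - 3*Y (a(z, Y) = -3*(-1 + Y) = 3 - 3*Y)
S(d)*a(-10, 8) + 0 = 1*(3 - 3*8) + 0 = 1*(3 - 24) + 0 = 1*(-21) + 0 = -21 + 0 = -21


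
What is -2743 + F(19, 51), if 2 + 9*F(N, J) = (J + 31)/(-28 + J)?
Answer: -63085/23 ≈ -2742.8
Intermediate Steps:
F(N, J) = -2/9 + (31 + J)/(9*(-28 + J)) (F(N, J) = -2/9 + ((J + 31)/(-28 + J))/9 = -2/9 + ((31 + J)/(-28 + J))/9 = -2/9 + (31 + J)/(9*(-28 + J)))
-2743 + F(19, 51) = -2743 + (87 - 1*51)/(9*(-28 + 51)) = -2743 + (1/9)*(87 - 51)/23 = -2743 + (1/9)*(1/23)*36 = -2743 + 4/23 = -63085/23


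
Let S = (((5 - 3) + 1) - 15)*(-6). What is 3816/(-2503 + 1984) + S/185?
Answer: -222864/32005 ≈ -6.9634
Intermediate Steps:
S = 72 (S = ((2 + 1) - 15)*(-6) = (3 - 15)*(-6) = -12*(-6) = 72)
3816/(-2503 + 1984) + S/185 = 3816/(-2503 + 1984) + 72/185 = 3816/(-519) + 72*(1/185) = 3816*(-1/519) + 72/185 = -1272/173 + 72/185 = -222864/32005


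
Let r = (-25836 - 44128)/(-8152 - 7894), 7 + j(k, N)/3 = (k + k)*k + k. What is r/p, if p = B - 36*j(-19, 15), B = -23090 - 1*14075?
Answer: -34982/901247659 ≈ -3.8815e-5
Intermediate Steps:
j(k, N) = -21 + 3*k + 6*k² (j(k, N) = -21 + 3*((k + k)*k + k) = -21 + 3*((2*k)*k + k) = -21 + 3*(2*k² + k) = -21 + 3*(k + 2*k²) = -21 + (3*k + 6*k²) = -21 + 3*k + 6*k²)
B = -37165 (B = -23090 - 14075 = -37165)
r = 34982/8023 (r = -69964/(-16046) = -69964*(-1/16046) = 34982/8023 ≈ 4.3602)
p = -112333 (p = -37165 - 36*(-21 + 3*(-19) + 6*(-19)²) = -37165 - 36*(-21 - 57 + 6*361) = -37165 - 36*(-21 - 57 + 2166) = -37165 - 36*2088 = -37165 - 75168 = -112333)
r/p = (34982/8023)/(-112333) = (34982/8023)*(-1/112333) = -34982/901247659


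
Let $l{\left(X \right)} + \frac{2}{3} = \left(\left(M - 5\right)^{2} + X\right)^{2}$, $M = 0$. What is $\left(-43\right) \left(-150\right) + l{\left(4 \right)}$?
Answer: $\frac{21871}{3} \approx 7290.3$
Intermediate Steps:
$l{\left(X \right)} = - \frac{2}{3} + \left(25 + X\right)^{2}$ ($l{\left(X \right)} = - \frac{2}{3} + \left(\left(0 - 5\right)^{2} + X\right)^{2} = - \frac{2}{3} + \left(\left(-5\right)^{2} + X\right)^{2} = - \frac{2}{3} + \left(25 + X\right)^{2}$)
$\left(-43\right) \left(-150\right) + l{\left(4 \right)} = \left(-43\right) \left(-150\right) - \left(\frac{2}{3} - \left(25 + 4\right)^{2}\right) = 6450 - \left(\frac{2}{3} - 29^{2}\right) = 6450 + \left(- \frac{2}{3} + 841\right) = 6450 + \frac{2521}{3} = \frac{21871}{3}$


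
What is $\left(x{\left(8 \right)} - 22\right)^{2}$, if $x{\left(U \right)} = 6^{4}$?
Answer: $1623076$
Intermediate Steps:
$x{\left(U \right)} = 1296$
$\left(x{\left(8 \right)} - 22\right)^{2} = \left(1296 - 22\right)^{2} = 1274^{2} = 1623076$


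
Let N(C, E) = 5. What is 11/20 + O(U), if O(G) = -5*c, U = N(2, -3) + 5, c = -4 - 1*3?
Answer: 711/20 ≈ 35.550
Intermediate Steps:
c = -7 (c = -4 - 3 = -7)
U = 10 (U = 5 + 5 = 10)
O(G) = 35 (O(G) = -5*(-7) = 35)
11/20 + O(U) = 11/20 + 35 = 711/20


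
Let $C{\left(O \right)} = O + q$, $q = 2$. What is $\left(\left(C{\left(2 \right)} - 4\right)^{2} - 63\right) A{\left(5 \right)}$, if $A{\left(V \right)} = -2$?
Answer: $126$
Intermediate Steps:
$C{\left(O \right)} = 2 + O$ ($C{\left(O \right)} = O + 2 = 2 + O$)
$\left(\left(C{\left(2 \right)} - 4\right)^{2} - 63\right) A{\left(5 \right)} = \left(\left(\left(2 + 2\right) - 4\right)^{2} - 63\right) \left(-2\right) = \left(\left(4 - 4\right)^{2} - 63\right) \left(-2\right) = \left(0^{2} - 63\right) \left(-2\right) = \left(0 - 63\right) \left(-2\right) = \left(-63\right) \left(-2\right) = 126$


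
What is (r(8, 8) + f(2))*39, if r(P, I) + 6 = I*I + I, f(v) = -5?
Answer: 2379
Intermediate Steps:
r(P, I) = -6 + I + I² (r(P, I) = -6 + (I*I + I) = -6 + (I² + I) = -6 + (I + I²) = -6 + I + I²)
(r(8, 8) + f(2))*39 = ((-6 + 8 + 8²) - 5)*39 = ((-6 + 8 + 64) - 5)*39 = (66 - 5)*39 = 61*39 = 2379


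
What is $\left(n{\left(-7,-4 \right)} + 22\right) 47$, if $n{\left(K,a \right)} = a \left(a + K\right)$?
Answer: $3102$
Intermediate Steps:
$n{\left(K,a \right)} = a \left(K + a\right)$
$\left(n{\left(-7,-4 \right)} + 22\right) 47 = \left(- 4 \left(-7 - 4\right) + 22\right) 47 = \left(\left(-4\right) \left(-11\right) + 22\right) 47 = \left(44 + 22\right) 47 = 66 \cdot 47 = 3102$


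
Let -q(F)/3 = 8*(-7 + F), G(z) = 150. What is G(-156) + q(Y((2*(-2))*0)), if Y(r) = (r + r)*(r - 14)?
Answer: 318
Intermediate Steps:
Y(r) = 2*r*(-14 + r) (Y(r) = (2*r)*(-14 + r) = 2*r*(-14 + r))
q(F) = 168 - 24*F (q(F) = -24*(-7 + F) = -3*(-56 + 8*F) = 168 - 24*F)
G(-156) + q(Y((2*(-2))*0)) = 150 + (168 - 48*(2*(-2))*0*(-14 + (2*(-2))*0)) = 150 + (168 - 48*(-4*0)*(-14 - 4*0)) = 150 + (168 - 48*0*(-14 + 0)) = 150 + (168 - 48*0*(-14)) = 150 + (168 - 24*0) = 150 + (168 + 0) = 150 + 168 = 318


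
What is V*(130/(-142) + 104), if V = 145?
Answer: 1061255/71 ≈ 14947.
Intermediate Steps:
V*(130/(-142) + 104) = 145*(130/(-142) + 104) = 145*(130*(-1/142) + 104) = 145*(-65/71 + 104) = 145*(7319/71) = 1061255/71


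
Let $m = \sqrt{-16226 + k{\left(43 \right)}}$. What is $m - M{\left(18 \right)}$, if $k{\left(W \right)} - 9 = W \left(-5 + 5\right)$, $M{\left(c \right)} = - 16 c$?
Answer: $288 + i \sqrt{16217} \approx 288.0 + 127.35 i$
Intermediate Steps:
$k{\left(W \right)} = 9$ ($k{\left(W \right)} = 9 + W \left(-5 + 5\right) = 9 + W 0 = 9 + 0 = 9$)
$m = i \sqrt{16217}$ ($m = \sqrt{-16226 + 9} = \sqrt{-16217} = i \sqrt{16217} \approx 127.35 i$)
$m - M{\left(18 \right)} = i \sqrt{16217} - \left(-16\right) 18 = i \sqrt{16217} - -288 = i \sqrt{16217} + 288 = 288 + i \sqrt{16217}$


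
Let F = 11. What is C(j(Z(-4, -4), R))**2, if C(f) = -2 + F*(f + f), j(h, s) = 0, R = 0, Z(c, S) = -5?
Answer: 4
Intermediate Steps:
C(f) = -2 + 22*f (C(f) = -2 + 11*(f + f) = -2 + 11*(2*f) = -2 + 22*f)
C(j(Z(-4, -4), R))**2 = (-2 + 22*0)**2 = (-2 + 0)**2 = (-2)**2 = 4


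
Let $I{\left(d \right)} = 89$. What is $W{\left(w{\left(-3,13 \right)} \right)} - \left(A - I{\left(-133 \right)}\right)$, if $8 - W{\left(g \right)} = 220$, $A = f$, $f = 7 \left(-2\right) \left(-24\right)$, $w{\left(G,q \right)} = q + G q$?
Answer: $-459$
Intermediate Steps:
$f = 336$ ($f = \left(-14\right) \left(-24\right) = 336$)
$A = 336$
$W{\left(g \right)} = -212$ ($W{\left(g \right)} = 8 - 220 = -212$)
$W{\left(w{\left(-3,13 \right)} \right)} - \left(A - I{\left(-133 \right)}\right) = -212 - \left(336 - 89\right) = -212 - 247 = -459$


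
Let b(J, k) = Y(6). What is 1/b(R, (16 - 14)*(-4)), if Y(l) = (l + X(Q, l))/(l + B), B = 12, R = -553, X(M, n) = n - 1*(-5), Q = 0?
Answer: 18/17 ≈ 1.0588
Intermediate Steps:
X(M, n) = 5 + n (X(M, n) = n + 5 = 5 + n)
Y(l) = (5 + 2*l)/(12 + l) (Y(l) = (l + (5 + l))/(l + 12) = (5 + 2*l)/(12 + l))
b(J, k) = 17/18 (b(J, k) = (5 + 2*6)/(12 + 6) = (5 + 12)/18 = (1/18)*17 = 17/18)
1/b(R, (16 - 14)*(-4)) = 1/(17/18) = 18/17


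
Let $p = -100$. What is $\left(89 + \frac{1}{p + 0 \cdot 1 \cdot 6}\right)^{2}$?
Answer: $\frac{79192201}{10000} \approx 7919.2$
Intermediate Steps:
$\left(89 + \frac{1}{p + 0 \cdot 1 \cdot 6}\right)^{2} = \left(89 + \frac{1}{-100 + 0 \cdot 1 \cdot 6}\right)^{2} = \left(89 + \frac{1}{-100 + 0 \cdot 6}\right)^{2} = \left(89 + \frac{1}{-100 + 0}\right)^{2} = \left(89 + \frac{1}{-100}\right)^{2} = \left(89 - \frac{1}{100}\right)^{2} = \left(\frac{8899}{100}\right)^{2} = \frac{79192201}{10000}$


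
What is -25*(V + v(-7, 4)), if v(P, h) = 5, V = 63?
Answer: -1700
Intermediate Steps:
-25*(V + v(-7, 4)) = -25*(63 + 5) = -25*68 = -1700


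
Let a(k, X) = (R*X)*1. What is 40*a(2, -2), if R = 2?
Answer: -160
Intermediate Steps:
a(k, X) = 2*X (a(k, X) = (2*X)*1 = 2*X)
40*a(2, -2) = 40*(2*(-2)) = 40*(-4) = -160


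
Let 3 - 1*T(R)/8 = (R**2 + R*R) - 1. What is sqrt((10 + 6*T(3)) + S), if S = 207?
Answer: I*sqrt(455) ≈ 21.331*I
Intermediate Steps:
T(R) = 32 - 16*R**2 (T(R) = 24 - 8*((R**2 + R*R) - 1) = 24 - 8*((R**2 + R**2) - 1) = 24 - 8*(2*R**2 - 1) = 24 - 8*(-1 + 2*R**2) = 24 + (8 - 16*R**2) = 32 - 16*R**2)
sqrt((10 + 6*T(3)) + S) = sqrt((10 + 6*(32 - 16*3**2)) + 207) = sqrt((10 + 6*(32 - 16*9)) + 207) = sqrt((10 + 6*(32 - 144)) + 207) = sqrt((10 + 6*(-112)) + 207) = sqrt((10 - 672) + 207) = sqrt(-662 + 207) = sqrt(-455) = I*sqrt(455)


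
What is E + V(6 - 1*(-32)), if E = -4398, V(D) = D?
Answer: -4360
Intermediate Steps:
E + V(6 - 1*(-32)) = -4398 + (6 - 1*(-32)) = -4398 + (6 + 32) = -4398 + 38 = -4360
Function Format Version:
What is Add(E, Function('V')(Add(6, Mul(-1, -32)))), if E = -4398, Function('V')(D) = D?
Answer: -4360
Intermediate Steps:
Add(E, Function('V')(Add(6, Mul(-1, -32)))) = Add(-4398, Add(6, Mul(-1, -32))) = Add(-4398, Add(6, 32)) = Add(-4398, 38) = -4360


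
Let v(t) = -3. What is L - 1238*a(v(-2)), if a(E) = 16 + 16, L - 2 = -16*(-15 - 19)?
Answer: -39070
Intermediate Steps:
L = 546 (L = 2 - 16*(-15 - 19) = 2 - 16*(-34) = 2 + 544 = 546)
a(E) = 32
L - 1238*a(v(-2)) = 546 - 1238*32 = 546 - 39616 = -39070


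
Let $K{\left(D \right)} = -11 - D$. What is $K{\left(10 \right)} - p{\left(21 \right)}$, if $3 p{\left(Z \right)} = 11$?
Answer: $- \frac{74}{3} \approx -24.667$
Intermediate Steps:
$p{\left(Z \right)} = \frac{11}{3}$ ($p{\left(Z \right)} = \frac{1}{3} \cdot 11 = \frac{11}{3}$)
$K{\left(10 \right)} - p{\left(21 \right)} = \left(-11 - 10\right) - \frac{11}{3} = -21 - \frac{11}{3} = - \frac{74}{3}$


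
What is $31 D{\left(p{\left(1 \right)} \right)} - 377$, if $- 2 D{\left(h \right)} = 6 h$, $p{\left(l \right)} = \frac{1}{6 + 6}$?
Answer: $- \frac{1539}{4} \approx -384.75$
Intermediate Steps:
$p{\left(l \right)} = \frac{1}{12}$
$D{\left(h \right)} = - 3 h$ ($D{\left(h \right)} = - \frac{6 h}{2} = - 3 h$)
$31 D{\left(p{\left(1 \right)} \right)} - 377 = 31 \left(\left(-3\right) \frac{1}{12}\right) - 377 = 31 \left(- \frac{1}{4}\right) - 377 = - \frac{31}{4} - 377 = - \frac{1539}{4}$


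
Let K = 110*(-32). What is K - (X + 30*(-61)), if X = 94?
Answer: -1784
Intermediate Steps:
K = -3520
K - (X + 30*(-61)) = -3520 - (94 + 30*(-61)) = -3520 - (94 - 1830) = -3520 - 1*(-1736) = -3520 + 1736 = -1784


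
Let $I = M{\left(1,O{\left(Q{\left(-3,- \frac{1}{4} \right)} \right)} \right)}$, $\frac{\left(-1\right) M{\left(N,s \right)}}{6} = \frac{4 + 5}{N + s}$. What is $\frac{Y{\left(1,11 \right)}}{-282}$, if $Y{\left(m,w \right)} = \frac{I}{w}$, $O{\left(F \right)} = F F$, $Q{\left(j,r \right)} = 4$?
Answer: $\frac{9}{8789} \approx 0.001024$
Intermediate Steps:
$O{\left(F \right)} = F^{2}$
$M{\left(N,s \right)} = - \frac{54}{N + s}$ ($M{\left(N,s \right)} = - 6 \frac{4 + 5}{N + s} = - 6 \frac{9}{N + s} = - \frac{54}{N + s}$)
$I = - \frac{54}{17}$ ($I = - \frac{54}{1 + 4^{2}} = - \frac{54}{1 + 16} = - \frac{54}{17} \approx -3.1765$)
$Y{\left(m,w \right)} = - \frac{54}{17 w}$
$\frac{Y{\left(1,11 \right)}}{-282} = \frac{\left(- \frac{54}{17}\right) \frac{1}{11}}{-282} = \left(- \frac{54}{17}\right) \frac{1}{11} \left(- \frac{1}{282}\right) = \left(- \frac{54}{187}\right) \left(- \frac{1}{282}\right) = \frac{9}{8789}$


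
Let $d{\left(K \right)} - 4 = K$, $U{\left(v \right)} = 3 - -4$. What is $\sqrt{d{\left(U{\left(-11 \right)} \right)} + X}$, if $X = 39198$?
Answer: $\sqrt{39209} \approx 198.01$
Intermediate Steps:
$U{\left(v \right)} = 7$ ($U{\left(v \right)} = 3 + 4 = 7$)
$d{\left(K \right)} = 4 + K$
$\sqrt{d{\left(U{\left(-11 \right)} \right)} + X} = \sqrt{\left(4 + 7\right) + 39198} = \sqrt{11 + 39198} = \sqrt{39209}$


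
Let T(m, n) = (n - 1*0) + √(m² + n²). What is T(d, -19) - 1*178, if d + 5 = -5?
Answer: -197 + √461 ≈ -175.53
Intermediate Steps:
d = -10 (d = -5 - 5 = -10)
T(m, n) = n + √(m² + n²) (T(m, n) = (n + 0) + √(m² + n²) = n + √(m² + n²))
T(d, -19) - 1*178 = (-19 + √((-10)² + (-19)²)) - 1*178 = (-19 + √(100 + 361)) - 178 = (-19 + √461) - 178 = -197 + √461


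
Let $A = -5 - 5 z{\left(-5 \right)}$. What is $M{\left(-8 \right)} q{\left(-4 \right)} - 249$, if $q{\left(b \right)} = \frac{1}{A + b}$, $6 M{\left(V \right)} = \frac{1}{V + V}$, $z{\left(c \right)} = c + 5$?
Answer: $- \frac{215135}{864} \approx -249.0$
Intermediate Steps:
$z{\left(c \right)} = 5 + c$
$A = -5$ ($A = -5 - 5 \left(5 - 5\right) = -5 - 0 = -5 + 0 = -5$)
$M{\left(V \right)} = \frac{1}{12 V}$ ($M{\left(V \right)} = \frac{1}{6 \left(V + V\right)} = \frac{1}{6 \cdot 2 V} = \frac{\frac{1}{2} \frac{1}{V}}{6} = \frac{1}{12 V}$)
$q{\left(b \right)} = \frac{1}{-5 + b}$
$M{\left(-8 \right)} q{\left(-4 \right)} - 249 = \frac{\frac{1}{12} \frac{1}{-8}}{-5 - 4} - 249 = \frac{\frac{1}{12} \left(- \frac{1}{8}\right)}{-9} - 249 = \left(- \frac{1}{96}\right) \left(- \frac{1}{9}\right) - 249 = \frac{1}{864} - 249 = - \frac{215135}{864}$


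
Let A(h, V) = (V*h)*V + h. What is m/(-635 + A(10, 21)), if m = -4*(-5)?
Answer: 4/757 ≈ 0.0052840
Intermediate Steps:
A(h, V) = h + h*V² (A(h, V) = h*V² + h = h + h*V²)
m = 20
m/(-635 + A(10, 21)) = 20/(-635 + 10*(1 + 21²)) = 20/(-635 + 10*(1 + 441)) = 20/(-635 + 10*442) = 20/(-635 + 4420) = 20/3785 = (1/3785)*20 = 4/757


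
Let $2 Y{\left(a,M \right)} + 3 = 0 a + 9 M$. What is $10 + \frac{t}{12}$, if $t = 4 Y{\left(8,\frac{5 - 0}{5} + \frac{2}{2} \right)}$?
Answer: $\frac{25}{2} \approx 12.5$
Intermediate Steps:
$Y{\left(a,M \right)} = - \frac{3}{2} + \frac{9 M}{2}$ ($Y{\left(a,M \right)} = - \frac{3}{2} + \frac{0 a + 9 M}{2} = - \frac{3}{2} + \frac{0 + 9 M}{2} = - \frac{3}{2} + \frac{9 M}{2}$)
$t = 30$ ($t = 4 \left(- \frac{3}{2} + \frac{9 \left(\frac{5 - 0}{5} + \frac{2}{2}\right)}{2}\right) = 4 \left(- \frac{3}{2} + \frac{9 \left(\left(5 + 0\right) \frac{1}{5} + 2 \cdot \frac{1}{2}\right)}{2}\right) = 4 \left(- \frac{3}{2} + \frac{9 \left(5 \cdot \frac{1}{5} + 1\right)}{2}\right) = 4 \left(- \frac{3}{2} + \frac{9 \left(1 + 1\right)}{2}\right) = 4 \left(- \frac{3}{2} + \frac{9}{2} \cdot 2\right) = 4 \left(- \frac{3}{2} + 9\right) = 4 \cdot \frac{15}{2} = 30$)
$10 + \frac{t}{12} = 10 + \frac{30}{12} = 10 + 30 \cdot \frac{1}{12} = 10 + \frac{5}{2} = \frac{25}{2}$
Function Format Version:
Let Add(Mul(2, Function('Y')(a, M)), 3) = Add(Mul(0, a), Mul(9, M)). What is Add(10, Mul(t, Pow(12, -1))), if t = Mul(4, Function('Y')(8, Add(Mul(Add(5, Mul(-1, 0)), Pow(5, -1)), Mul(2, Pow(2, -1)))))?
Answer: Rational(25, 2) ≈ 12.500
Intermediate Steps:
Function('Y')(a, M) = Add(Rational(-3, 2), Mul(Rational(9, 2), M)) (Function('Y')(a, M) = Add(Rational(-3, 2), Mul(Rational(1, 2), Add(Mul(0, a), Mul(9, M)))) = Add(Rational(-3, 2), Mul(Rational(1, 2), Add(0, Mul(9, M)))) = Add(Rational(-3, 2), Mul(Rational(1, 2), Mul(9, M))) = Add(Rational(-3, 2), Mul(Rational(9, 2), M)))
t = 30 (t = Mul(4, Add(Rational(-3, 2), Mul(Rational(9, 2), Add(Mul(Add(5, Mul(-1, 0)), Pow(5, -1)), Mul(2, Pow(2, -1)))))) = Mul(4, Add(Rational(-3, 2), Mul(Rational(9, 2), Add(Mul(Add(5, 0), Rational(1, 5)), Mul(2, Rational(1, 2)))))) = Mul(4, Add(Rational(-3, 2), Mul(Rational(9, 2), Add(Mul(5, Rational(1, 5)), 1)))) = Mul(4, Add(Rational(-3, 2), Mul(Rational(9, 2), Add(1, 1)))) = Mul(4, Add(Rational(-3, 2), Mul(Rational(9, 2), 2))) = Mul(4, Add(Rational(-3, 2), 9)) = Mul(4, Rational(15, 2)) = 30)
Add(10, Mul(t, Pow(12, -1))) = Add(10, Mul(30, Pow(12, -1))) = Add(10, Mul(30, Rational(1, 12))) = Add(10, Rational(5, 2)) = Rational(25, 2)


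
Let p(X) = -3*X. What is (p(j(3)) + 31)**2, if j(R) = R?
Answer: 484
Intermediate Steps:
(p(j(3)) + 31)**2 = (-3*3 + 31)**2 = (-9 + 31)**2 = 22**2 = 484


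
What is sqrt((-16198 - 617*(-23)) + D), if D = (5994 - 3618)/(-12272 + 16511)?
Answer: I*sqrt(49456727)/157 ≈ 44.793*I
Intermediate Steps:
D = 88/157 (D = 2376/4239 = 2376*(1/4239) = 88/157 ≈ 0.56051)
sqrt((-16198 - 617*(-23)) + D) = sqrt((-16198 - 617*(-23)) + 88/157) = sqrt((-16198 - 1*(-14191)) + 88/157) = sqrt((-16198 + 14191) + 88/157) = sqrt(-2007 + 88/157) = sqrt(-315011/157) = I*sqrt(49456727)/157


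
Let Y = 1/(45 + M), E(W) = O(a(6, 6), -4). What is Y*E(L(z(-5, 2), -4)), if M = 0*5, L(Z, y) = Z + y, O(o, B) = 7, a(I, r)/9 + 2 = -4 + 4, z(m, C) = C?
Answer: 7/45 ≈ 0.15556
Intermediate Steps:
a(I, r) = -18 (a(I, r) = -18 + 9*(-4 + 4) = -18 + 9*0 = -18 + 0 = -18)
M = 0
E(W) = 7
Y = 1/45 (Y = 1/(45 + 0) = 1/45 ≈ 0.022222)
Y*E(L(z(-5, 2), -4)) = (1/45)*7 = 7/45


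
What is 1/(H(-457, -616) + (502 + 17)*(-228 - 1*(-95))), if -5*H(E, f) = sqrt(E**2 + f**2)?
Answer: -345135/23823515984 + sqrt(588305)/23823515984 ≈ -1.4455e-5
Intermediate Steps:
H(E, f) = -sqrt(E**2 + f**2)/5
1/(H(-457, -616) + (502 + 17)*(-228 - 1*(-95))) = 1/(-sqrt((-457)**2 + (-616)**2)/5 + (502 + 17)*(-228 - 1*(-95))) = 1/(-sqrt(208849 + 379456)/5 + 519*(-228 + 95)) = 1/(-sqrt(588305)/5 + 519*(-133)) = 1/(-sqrt(588305)/5 - 69027) = 1/(-69027 - sqrt(588305)/5)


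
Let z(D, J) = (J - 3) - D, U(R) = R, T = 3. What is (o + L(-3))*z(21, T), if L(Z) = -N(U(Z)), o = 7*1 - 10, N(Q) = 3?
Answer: 126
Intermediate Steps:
z(D, J) = -3 + J - D (z(D, J) = (-3 + J) - D = -3 + J - D)
o = -3 (o = 7 - 10 = -3)
L(Z) = -3 (L(Z) = -1*3 = -3)
(o + L(-3))*z(21, T) = (-3 - 3)*(-3 + 3 - 1*21) = -6*(-3 + 3 - 21) = -6*(-21) = 126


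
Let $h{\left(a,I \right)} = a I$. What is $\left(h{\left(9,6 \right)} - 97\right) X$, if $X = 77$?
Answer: $-3311$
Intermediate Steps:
$h{\left(a,I \right)} = I a$
$\left(h{\left(9,6 \right)} - 97\right) X = \left(6 \cdot 9 - 97\right) 77 = \left(54 - 97\right) 77 = \left(-43\right) 77 = -3311$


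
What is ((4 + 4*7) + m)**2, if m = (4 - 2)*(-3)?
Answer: 676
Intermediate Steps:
m = -6 (m = 2*(-3) = -6)
((4 + 4*7) + m)**2 = ((4 + 4*7) - 6)**2 = ((4 + 28) - 6)**2 = (32 - 6)**2 = 26**2 = 676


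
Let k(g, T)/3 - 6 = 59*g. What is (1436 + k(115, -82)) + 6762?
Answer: 28571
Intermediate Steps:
k(g, T) = 18 + 177*g (k(g, T) = 18 + 3*(59*g) = 18 + 177*g)
(1436 + k(115, -82)) + 6762 = (1436 + (18 + 177*115)) + 6762 = (1436 + (18 + 20355)) + 6762 = (1436 + 20373) + 6762 = 21809 + 6762 = 28571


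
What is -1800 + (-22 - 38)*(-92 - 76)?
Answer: 8280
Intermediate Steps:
-1800 + (-22 - 38)*(-92 - 76) = -1800 - 60*(-168) = -1800 + 10080 = 8280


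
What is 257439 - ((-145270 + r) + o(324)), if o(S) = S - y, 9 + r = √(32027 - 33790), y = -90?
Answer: 402304 - I*√1763 ≈ 4.023e+5 - 41.988*I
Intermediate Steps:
r = -9 + I*√1763 (r = -9 + √(32027 - 33790) = -9 + √(-1763) = -9 + I*√1763 ≈ -9.0 + 41.988*I)
o(S) = 90 + S (o(S) = S - 1*(-90) = S + 90 = 90 + S)
257439 - ((-145270 + r) + o(324)) = 257439 - ((-145270 + (-9 + I*√1763)) + (90 + 324)) = 257439 - ((-145279 + I*√1763) + 414) = 257439 - (-144865 + I*√1763) = 257439 + (144865 - I*√1763) = 402304 - I*√1763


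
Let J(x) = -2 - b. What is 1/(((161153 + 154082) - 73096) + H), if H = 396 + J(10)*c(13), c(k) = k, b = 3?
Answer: 1/242470 ≈ 4.1242e-6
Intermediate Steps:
J(x) = -5 (J(x) = -2 - 1*3 = -2 - 3 = -5)
H = 331 (H = 396 - 5*13 = 396 - 65 = 331)
1/(((161153 + 154082) - 73096) + H) = 1/(((161153 + 154082) - 73096) + 331) = 1/((315235 - 73096) + 331) = 1/(242139 + 331) = 1/242470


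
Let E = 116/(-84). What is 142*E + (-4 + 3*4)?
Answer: -3950/21 ≈ -188.10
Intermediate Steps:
E = -29/21 (E = 116*(-1/84) = -29/21 ≈ -1.3810)
142*E + (-4 + 3*4) = 142*(-29/21) + (-4 + 3*4) = -4118/21 + (-4 + 12) = -4118/21 + 8 = -3950/21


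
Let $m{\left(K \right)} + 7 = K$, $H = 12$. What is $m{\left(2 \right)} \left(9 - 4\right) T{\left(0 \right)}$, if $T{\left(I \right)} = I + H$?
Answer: $-300$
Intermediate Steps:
$m{\left(K \right)} = -7 + K$
$T{\left(I \right)} = 12 + I$ ($T{\left(I \right)} = I + 12 = 12 + I$)
$m{\left(2 \right)} \left(9 - 4\right) T{\left(0 \right)} = \left(-7 + 2\right) \left(9 - 4\right) \left(12 + 0\right) = \left(-5\right) 5 \cdot 12 = \left(-25\right) 12 = -300$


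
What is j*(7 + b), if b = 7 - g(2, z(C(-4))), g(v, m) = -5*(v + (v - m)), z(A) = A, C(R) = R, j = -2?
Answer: -108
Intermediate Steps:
g(v, m) = -10*v + 5*m (g(v, m) = -5*(-m + 2*v) = -10*v + 5*m)
b = 47 (b = 7 - (-10*2 + 5*(-4)) = 7 - (-20 - 20) = 7 - 1*(-40) = 7 + 40 = 47)
j*(7 + b) = -2*(7 + 47) = -2*54 = -108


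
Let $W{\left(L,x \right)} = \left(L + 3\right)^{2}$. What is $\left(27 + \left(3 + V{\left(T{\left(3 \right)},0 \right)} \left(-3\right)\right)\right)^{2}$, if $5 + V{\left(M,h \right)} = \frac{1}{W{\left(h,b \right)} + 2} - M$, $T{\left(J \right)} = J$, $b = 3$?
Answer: $\frac{349281}{121} \approx 2886.6$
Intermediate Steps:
$W{\left(L,x \right)} = \left(3 + L\right)^{2}$
$V{\left(M,h \right)} = -5 + \frac{1}{2 + \left(3 + h\right)^{2}} - M$ ($V{\left(M,h \right)} = -5 - \left(M - \frac{1}{\left(3 + h\right)^{2} + 2}\right) = -5 - \left(M - \frac{1}{2 + \left(3 + h\right)^{2}}\right) = -5 + \frac{1}{2 + \left(3 + h\right)^{2}} - M$)
$\left(27 + \left(3 + V{\left(T{\left(3 \right)},0 \right)} \left(-3\right)\right)\right)^{2} = \left(27 + \left(3 + \frac{-9 - 5 \left(3 + 0\right)^{2} - 6 - 3 \left(3 + 0\right)^{2}}{2 + \left(3 + 0\right)^{2}} \left(-3\right)\right)\right)^{2} = \left(27 + \left(3 + \frac{-9 - 5 \cdot 3^{2} - 6 - 3 \cdot 3^{2}}{2 + 3^{2}} \left(-3\right)\right)\right)^{2} = \left(27 + \left(3 + \frac{-9 - 45 - 6 - 3 \cdot 9}{2 + 9} \left(-3\right)\right)\right)^{2} = \left(27 + \left(3 + \frac{-9 - 45 - 6 - 27}{11} \left(-3\right)\right)\right)^{2} = \left(27 + \left(3 + \frac{1}{11} \left(-87\right) \left(-3\right)\right)\right)^{2} = \left(27 + \left(3 - - \frac{261}{11}\right)\right)^{2} = \left(27 + \left(3 + \frac{261}{11}\right)\right)^{2} = \left(27 + \frac{294}{11}\right)^{2} = \left(\frac{591}{11}\right)^{2} = \frac{349281}{121}$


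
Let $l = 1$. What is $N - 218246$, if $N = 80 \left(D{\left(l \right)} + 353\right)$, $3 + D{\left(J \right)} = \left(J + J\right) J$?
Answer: $-190086$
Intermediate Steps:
$D{\left(J \right)} = -3 + 2 J^{2}$ ($D{\left(J \right)} = -3 + \left(J + J\right) J = -3 + 2 J J = -3 + 2 J^{2}$)
$N = 28160$ ($N = 80 \left(\left(-3 + 2 \cdot 1^{2}\right) + 353\right) = 80 \left(\left(-3 + 2 \cdot 1\right) + 353\right) = 80 \left(\left(-3 + 2\right) + 353\right) = 80 \left(-1 + 353\right) = 80 \cdot 352 = 28160$)
$N - 218246 = 28160 - 218246 = -190086$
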